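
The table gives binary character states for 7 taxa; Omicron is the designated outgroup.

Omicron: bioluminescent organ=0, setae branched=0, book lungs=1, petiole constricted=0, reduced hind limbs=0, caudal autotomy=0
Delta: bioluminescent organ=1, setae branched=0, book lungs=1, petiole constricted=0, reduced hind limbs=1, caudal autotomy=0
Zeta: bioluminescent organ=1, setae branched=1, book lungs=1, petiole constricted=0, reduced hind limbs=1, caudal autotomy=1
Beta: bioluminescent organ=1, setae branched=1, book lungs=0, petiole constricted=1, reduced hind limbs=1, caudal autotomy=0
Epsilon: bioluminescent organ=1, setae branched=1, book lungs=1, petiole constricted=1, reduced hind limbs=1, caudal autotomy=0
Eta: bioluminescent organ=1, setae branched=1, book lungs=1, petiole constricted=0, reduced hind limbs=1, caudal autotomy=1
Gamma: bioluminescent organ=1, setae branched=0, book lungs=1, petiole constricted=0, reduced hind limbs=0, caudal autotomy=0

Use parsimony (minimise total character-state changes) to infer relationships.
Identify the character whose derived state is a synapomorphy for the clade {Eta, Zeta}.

Character polarity is set by the outgroup: the derived state is whichever differs from the outgroup's state, so for book lungs the derived state is '0', and for the remaining characters it is '1'.
bioluminescent organ (derived state '1') is shared by all ingroup taxa — unites the whole ingroup.
setae branched: derived state '1' in Beta, Epsilon, Eta, and Zeta only — synapomorphy for {Beta, Epsilon, Eta, Zeta}.
book lungs: derived state '0' in Beta only — an autapomorphy, so it tells us nothing about relationships among taxa.
petiole constricted: derived state '1' in Beta and Epsilon only — synapomorphy for {Beta, Epsilon}.
reduced hind limbs (derived state '1') is shared by Beta, Delta, Epsilon, Eta, and Zeta — a synapomorphy uniting that clade.
caudal autotomy: derived state '1' in Eta and Zeta only — synapomorphy for {Eta, Zeta}.
Most parsimonious ingroup topology: ((Delta,((Zeta,Eta),(Beta,Epsilon))),Gamma).
The clade {Eta, Zeta} is supported by caudal autotomy: its derived state '1' occurs in exactly those taxa and in no other taxon (including the outgroup).

caudal autotomy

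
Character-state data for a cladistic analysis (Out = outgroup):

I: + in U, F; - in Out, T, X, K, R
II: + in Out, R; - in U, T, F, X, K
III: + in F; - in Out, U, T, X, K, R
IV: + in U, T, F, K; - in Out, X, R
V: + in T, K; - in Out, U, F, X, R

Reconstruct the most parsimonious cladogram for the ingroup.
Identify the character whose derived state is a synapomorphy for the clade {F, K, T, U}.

Character polarity is set by the outgroup: the derived state is whichever differs from the outgroup's state, so for II the derived state is '-', and for the remaining characters it is '+'.
Only F and U show the derived state '+' for I, supporting them as a clade.
II (derived state '-') is shared by F, K, T, U, and X — a synapomorphy uniting that clade.
III (derived state '+') is unique to F (autapomorphy; uninformative for grouping).
IV: derived state '+' in F, K, T, and U only — synapomorphy for {F, K, T, U}.
Only K and T show the derived state '+' for V, supporting them as a clade.
Most parsimonious ingroup topology: ((((U,F),(T,K)),X),R).
The clade {F, K, T, U} is supported by IV: its derived state '+' occurs in exactly those taxa and in no other taxon (including the outgroup).

IV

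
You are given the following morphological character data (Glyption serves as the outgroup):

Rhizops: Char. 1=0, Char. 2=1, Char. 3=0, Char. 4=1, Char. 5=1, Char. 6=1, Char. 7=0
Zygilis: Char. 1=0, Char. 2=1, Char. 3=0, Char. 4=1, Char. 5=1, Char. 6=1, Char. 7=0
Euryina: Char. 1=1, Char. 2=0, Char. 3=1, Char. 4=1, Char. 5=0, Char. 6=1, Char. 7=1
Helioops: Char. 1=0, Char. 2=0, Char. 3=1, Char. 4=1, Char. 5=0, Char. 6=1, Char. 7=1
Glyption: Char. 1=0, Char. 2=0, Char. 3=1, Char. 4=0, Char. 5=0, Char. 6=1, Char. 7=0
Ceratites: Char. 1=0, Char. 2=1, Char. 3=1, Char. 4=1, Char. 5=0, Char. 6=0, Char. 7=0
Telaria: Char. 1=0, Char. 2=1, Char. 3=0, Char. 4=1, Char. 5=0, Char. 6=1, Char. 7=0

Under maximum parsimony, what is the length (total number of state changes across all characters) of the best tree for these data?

7

Character polarity is set by the outgroup: the derived state is whichever differs from the outgroup's state, so for Char. 3, Char. 6 the derived state is '0', and for the remaining characters it is '1'.
Char. 1 (derived state '1') is unique to Euryina (autapomorphy; uninformative for grouping).
Only Ceratites, Rhizops, Telaria, and Zygilis show the derived state '1' for Char. 2, supporting them as a clade.
Char. 3 (derived state '0') is shared by Rhizops, Telaria, and Zygilis — a synapomorphy uniting that clade.
Char. 4 (derived state '1') is shared by all ingroup taxa — unites the whole ingroup.
Char. 5: derived state '1' in Rhizops and Zygilis only — synapomorphy for {Rhizops, Zygilis}.
Char. 6 (derived state '0') is unique to Ceratites (autapomorphy; uninformative for grouping).
Char. 7: derived state '1' in Euryina and Helioops only — synapomorphy for {Euryina, Helioops}.
Most parsimonious ingroup topology: ((Ceratites,((Zygilis,Rhizops),Telaria)),(Euryina,Helioops)).
Changes per character on this tree: Char. 1: 1; Char. 2: 1; Char. 3: 1; Char. 4: 1; Char. 5: 1; Char. 6: 1; Char. 7: 1.
Total = 7.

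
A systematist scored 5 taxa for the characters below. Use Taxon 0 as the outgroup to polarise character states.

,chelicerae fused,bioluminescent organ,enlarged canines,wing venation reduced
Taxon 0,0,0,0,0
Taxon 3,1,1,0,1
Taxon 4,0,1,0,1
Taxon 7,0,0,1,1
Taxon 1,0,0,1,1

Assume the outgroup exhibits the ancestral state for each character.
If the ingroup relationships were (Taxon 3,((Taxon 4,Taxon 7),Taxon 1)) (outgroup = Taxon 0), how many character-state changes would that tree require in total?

Map each character onto (Taxon 3,((Taxon 4,Taxon 7),Taxon 1)) (rooted by Taxon 0) and count the minimum state changes it requires (Fitch parsimony):
chelicerae fused: 1; bioluminescent organ: 2; enlarged canines: 2; wing venation reduced: 1.
Total tree length = 6.

6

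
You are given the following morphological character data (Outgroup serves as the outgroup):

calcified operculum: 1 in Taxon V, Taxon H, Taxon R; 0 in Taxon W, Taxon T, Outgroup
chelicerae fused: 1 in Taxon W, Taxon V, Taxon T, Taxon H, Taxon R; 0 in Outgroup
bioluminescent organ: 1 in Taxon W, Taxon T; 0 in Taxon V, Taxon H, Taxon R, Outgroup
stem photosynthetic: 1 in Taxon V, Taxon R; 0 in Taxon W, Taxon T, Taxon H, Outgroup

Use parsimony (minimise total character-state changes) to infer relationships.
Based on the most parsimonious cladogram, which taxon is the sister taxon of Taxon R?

Taxon V

The outgroup has state '0' for every character, so '1' is the derived state throughout.
calcified operculum: derived state '1' in Taxon H, Taxon R, and Taxon V only — synapomorphy for {Taxon H, Taxon R, Taxon V}.
chelicerae fused (derived state '1') is shared by all ingroup taxa — unites the whole ingroup.
bioluminescent organ (derived state '1') is shared by Taxon T and Taxon W — a synapomorphy uniting that clade.
stem photosynthetic (derived state '1') is shared by Taxon R and Taxon V — a synapomorphy uniting that clade.
Most parsimonious ingroup topology: ((Taxon H,(Taxon V,Taxon R)),(Taxon T,Taxon W)).
Taxon R and Taxon V form a cherry on this tree, so they are sister taxa.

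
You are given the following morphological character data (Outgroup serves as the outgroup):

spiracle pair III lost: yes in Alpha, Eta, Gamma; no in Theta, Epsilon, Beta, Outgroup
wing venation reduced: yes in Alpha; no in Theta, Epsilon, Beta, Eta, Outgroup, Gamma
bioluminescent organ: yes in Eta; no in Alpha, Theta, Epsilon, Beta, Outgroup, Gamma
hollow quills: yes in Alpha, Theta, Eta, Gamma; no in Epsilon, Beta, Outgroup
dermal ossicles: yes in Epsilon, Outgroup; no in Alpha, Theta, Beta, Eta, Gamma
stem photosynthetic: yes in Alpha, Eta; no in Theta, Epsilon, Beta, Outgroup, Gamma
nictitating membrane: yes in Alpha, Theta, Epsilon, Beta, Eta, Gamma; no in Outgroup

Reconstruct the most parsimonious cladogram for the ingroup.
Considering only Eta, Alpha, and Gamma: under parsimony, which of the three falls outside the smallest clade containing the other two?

Character polarity is set by the outgroup: the derived state is whichever differs from the outgroup's state, so for dermal ossicles the derived state is 'no', and for the remaining characters it is 'yes'.
spiracle pair III lost: derived state 'yes' in Alpha, Eta, and Gamma only — synapomorphy for {Alpha, Eta, Gamma}.
wing venation reduced (derived state 'yes') is unique to Alpha (autapomorphy; uninformative for grouping).
bioluminescent organ (derived state 'yes') is unique to Eta (autapomorphy; uninformative for grouping).
hollow quills (derived state 'yes') is shared by Alpha, Eta, Gamma, and Theta — a synapomorphy uniting that clade.
Only Alpha, Beta, Eta, Gamma, and Theta show the derived state 'no' for dermal ossicles, supporting them as a clade.
stem photosynthetic: derived state 'yes' in Alpha and Eta only — synapomorphy for {Alpha, Eta}.
All ingroup taxa share the derived state 'yes' for nictitating membrane; it defines the ingroup but does not resolve relationships within it.
Most parsimonious ingroup topology: (((Theta,(Gamma,(Alpha,Eta))),Beta),Epsilon).
Alpha and Eta share a more recent common ancestor with each other than either does with Gamma, so Gamma is the least closely related of the three.

Gamma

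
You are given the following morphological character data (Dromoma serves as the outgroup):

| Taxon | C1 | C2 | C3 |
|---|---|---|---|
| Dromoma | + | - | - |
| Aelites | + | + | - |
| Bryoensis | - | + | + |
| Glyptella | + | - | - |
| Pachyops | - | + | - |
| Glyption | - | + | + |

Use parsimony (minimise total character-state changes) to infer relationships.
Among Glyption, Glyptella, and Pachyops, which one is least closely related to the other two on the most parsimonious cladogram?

Glyptella

Character polarity is set by the outgroup: the derived state is whichever differs from the outgroup's state, so for C1 the derived state is '-', and for the remaining characters it is '+'.
Only Bryoensis, Glyption, and Pachyops show the derived state '-' for C1, supporting them as a clade.
C2: derived state '+' in Aelites, Bryoensis, Glyption, and Pachyops only — synapomorphy for {Aelites, Bryoensis, Glyption, Pachyops}.
C3 (derived state '+') is shared by Bryoensis and Glyption — a synapomorphy uniting that clade.
Most parsimonious ingroup topology: ((Aelites,((Bryoensis,Glyption),Pachyops)),Glyptella).
Pachyops and Glyption share a more recent common ancestor with each other than either does with Glyptella, so Glyptella is the least closely related of the three.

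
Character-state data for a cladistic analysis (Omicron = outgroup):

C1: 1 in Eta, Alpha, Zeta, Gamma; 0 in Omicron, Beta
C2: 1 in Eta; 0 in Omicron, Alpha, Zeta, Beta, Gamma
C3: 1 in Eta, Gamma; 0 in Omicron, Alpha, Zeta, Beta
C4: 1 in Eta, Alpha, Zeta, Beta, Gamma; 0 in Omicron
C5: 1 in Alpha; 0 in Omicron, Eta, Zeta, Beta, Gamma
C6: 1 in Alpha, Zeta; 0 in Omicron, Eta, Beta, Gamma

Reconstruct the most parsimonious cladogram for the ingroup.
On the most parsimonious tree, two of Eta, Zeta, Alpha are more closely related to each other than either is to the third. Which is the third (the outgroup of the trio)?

The outgroup has state '0' for every character, so '1' is the derived state throughout.
C1: derived state '1' in Alpha, Eta, Gamma, and Zeta only — synapomorphy for {Alpha, Eta, Gamma, Zeta}.
C2: derived state '1' in Eta only — an autapomorphy, so it tells us nothing about relationships among taxa.
Only Eta and Gamma show the derived state '1' for C3, supporting them as a clade.
C4 (derived state '1') is shared by all ingroup taxa — unites the whole ingroup.
C5 (derived state '1') is unique to Alpha (autapomorphy; uninformative for grouping).
C6: derived state '1' in Alpha and Zeta only — synapomorphy for {Alpha, Zeta}.
Most parsimonious ingroup topology: (((Eta,Gamma),(Alpha,Zeta)),Beta).
Alpha and Zeta share a more recent common ancestor with each other than either does with Eta, so Eta is the least closely related of the three.

Eta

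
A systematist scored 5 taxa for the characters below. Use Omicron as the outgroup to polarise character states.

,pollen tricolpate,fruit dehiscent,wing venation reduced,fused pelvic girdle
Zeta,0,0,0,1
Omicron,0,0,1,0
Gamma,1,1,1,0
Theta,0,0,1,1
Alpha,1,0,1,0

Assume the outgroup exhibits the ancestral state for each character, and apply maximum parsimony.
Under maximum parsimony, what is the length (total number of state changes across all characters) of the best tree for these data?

Character polarity is set by the outgroup: the derived state is whichever differs from the outgroup's state, so for wing venation reduced the derived state is '0', and for the remaining characters it is '1'.
pollen tricolpate: derived state '1' in Alpha and Gamma only — synapomorphy for {Alpha, Gamma}.
fruit dehiscent: derived state '1' in Gamma only — an autapomorphy, so it tells us nothing about relationships among taxa.
wing venation reduced (derived state '0') is unique to Zeta (autapomorphy; uninformative for grouping).
fused pelvic girdle: derived state '1' in Theta and Zeta only — synapomorphy for {Theta, Zeta}.
Most parsimonious ingroup topology: ((Zeta,Theta),(Gamma,Alpha)).
Changes per character on this tree: pollen tricolpate: 1; fruit dehiscent: 1; wing venation reduced: 1; fused pelvic girdle: 1.
Total = 4.

4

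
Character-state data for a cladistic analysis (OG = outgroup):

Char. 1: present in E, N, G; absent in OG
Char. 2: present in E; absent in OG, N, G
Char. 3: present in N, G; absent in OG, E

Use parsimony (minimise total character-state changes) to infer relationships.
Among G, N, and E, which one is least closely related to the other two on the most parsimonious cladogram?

E

The outgroup has state 'absent' for every character, so 'present' is the derived state throughout.
All ingroup taxa share the derived state 'present' for Char. 1; it defines the ingroup but does not resolve relationships within it.
Char. 2: derived state 'present' in E only — an autapomorphy, so it tells us nothing about relationships among taxa.
Char. 3: derived state 'present' in G and N only — synapomorphy for {G, N}.
Most parsimonious ingroup topology: (E,(N,G)).
N and G share a more recent common ancestor with each other than either does with E, so E is the least closely related of the three.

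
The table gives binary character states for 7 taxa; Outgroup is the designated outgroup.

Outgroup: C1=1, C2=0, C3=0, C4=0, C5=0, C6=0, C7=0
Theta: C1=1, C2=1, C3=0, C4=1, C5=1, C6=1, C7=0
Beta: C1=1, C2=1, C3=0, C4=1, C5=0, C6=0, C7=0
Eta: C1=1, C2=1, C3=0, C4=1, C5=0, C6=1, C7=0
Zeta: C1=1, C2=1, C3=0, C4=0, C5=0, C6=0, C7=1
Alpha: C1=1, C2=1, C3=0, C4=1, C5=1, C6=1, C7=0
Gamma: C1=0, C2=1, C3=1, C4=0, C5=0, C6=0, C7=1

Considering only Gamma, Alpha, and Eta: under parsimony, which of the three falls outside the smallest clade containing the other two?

Gamma

Character polarity is set by the outgroup: the derived state is whichever differs from the outgroup's state, so for C1 the derived state is '0', and for the remaining characters it is '1'.
C1: derived state '0' in Gamma only — an autapomorphy, so it tells us nothing about relationships among taxa.
C2 (derived state '1') is shared by all ingroup taxa — unites the whole ingroup.
C3 (derived state '1') is unique to Gamma (autapomorphy; uninformative for grouping).
Only Alpha, Beta, Eta, and Theta show the derived state '1' for C4, supporting them as a clade.
C5 (derived state '1') is shared by Alpha and Theta — a synapomorphy uniting that clade.
Only Alpha, Eta, and Theta show the derived state '1' for C6, supporting them as a clade.
C7: derived state '1' in Gamma and Zeta only — synapomorphy for {Gamma, Zeta}.
Most parsimonious ingroup topology: ((((Theta,Alpha),Eta),Beta),(Zeta,Gamma)).
Eta and Alpha share a more recent common ancestor with each other than either does with Gamma, so Gamma is the least closely related of the three.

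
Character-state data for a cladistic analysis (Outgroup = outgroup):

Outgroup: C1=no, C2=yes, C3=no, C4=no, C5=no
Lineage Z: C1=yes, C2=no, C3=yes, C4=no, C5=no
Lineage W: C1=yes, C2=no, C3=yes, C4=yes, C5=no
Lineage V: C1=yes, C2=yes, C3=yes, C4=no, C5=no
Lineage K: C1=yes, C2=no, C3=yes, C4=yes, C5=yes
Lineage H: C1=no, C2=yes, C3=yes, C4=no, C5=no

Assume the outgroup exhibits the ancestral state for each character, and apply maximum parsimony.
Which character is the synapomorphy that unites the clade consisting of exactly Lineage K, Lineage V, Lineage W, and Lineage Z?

Character polarity is set by the outgroup: the derived state is whichever differs from the outgroup's state, so for C2 the derived state is 'no', and for the remaining characters it is 'yes'.
C1 (derived state 'yes') is shared by Lineage K, Lineage V, Lineage W, and Lineage Z — a synapomorphy uniting that clade.
C2 (derived state 'no') is shared by Lineage K, Lineage W, and Lineage Z — a synapomorphy uniting that clade.
All ingroup taxa share the derived state 'yes' for C3; it defines the ingroup but does not resolve relationships within it.
C4 (derived state 'yes') is shared by Lineage K and Lineage W — a synapomorphy uniting that clade.
C5: derived state 'yes' in Lineage K only — an autapomorphy, so it tells us nothing about relationships among taxa.
Most parsimonious ingroup topology: (((Lineage Z,(Lineage W,Lineage K)),Lineage V),Lineage H).
The clade {Lineage K, Lineage V, Lineage W, Lineage Z} is supported by C1: its derived state 'yes' occurs in exactly those taxa and in no other taxon (including the outgroup).

C1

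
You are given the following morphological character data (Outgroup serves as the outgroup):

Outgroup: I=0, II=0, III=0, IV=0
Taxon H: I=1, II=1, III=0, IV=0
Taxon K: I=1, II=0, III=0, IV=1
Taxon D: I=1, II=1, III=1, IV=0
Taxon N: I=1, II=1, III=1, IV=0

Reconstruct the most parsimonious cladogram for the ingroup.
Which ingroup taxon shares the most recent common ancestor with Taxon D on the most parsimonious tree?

Taxon N

The outgroup has state '0' for every character, so '1' is the derived state throughout.
All ingroup taxa share the derived state '1' for I; it defines the ingroup but does not resolve relationships within it.
II: derived state '1' in Taxon D, Taxon H, and Taxon N only — synapomorphy for {Taxon D, Taxon H, Taxon N}.
III: derived state '1' in Taxon D and Taxon N only — synapomorphy for {Taxon D, Taxon N}.
IV: derived state '1' in Taxon K only — an autapomorphy, so it tells us nothing about relationships among taxa.
Most parsimonious ingroup topology: ((Taxon H,(Taxon D,Taxon N)),Taxon K).
Taxon D and Taxon N form a cherry on this tree, so they are sister taxa.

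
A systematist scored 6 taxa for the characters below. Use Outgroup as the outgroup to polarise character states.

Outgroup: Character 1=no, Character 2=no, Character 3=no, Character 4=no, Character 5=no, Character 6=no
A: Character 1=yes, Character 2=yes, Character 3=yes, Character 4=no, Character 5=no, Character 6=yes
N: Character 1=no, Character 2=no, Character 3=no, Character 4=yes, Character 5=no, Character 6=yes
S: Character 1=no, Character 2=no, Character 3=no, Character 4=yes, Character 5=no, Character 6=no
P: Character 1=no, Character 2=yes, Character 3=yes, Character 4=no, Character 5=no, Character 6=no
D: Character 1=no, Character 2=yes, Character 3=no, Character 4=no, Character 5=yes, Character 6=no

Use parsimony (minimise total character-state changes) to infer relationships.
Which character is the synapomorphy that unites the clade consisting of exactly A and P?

Character 3

The outgroup has state 'no' for every character, so 'yes' is the derived state throughout.
Character 1: derived state 'yes' in A only — an autapomorphy, so it tells us nothing about relationships among taxa.
Only A, D, and P show the derived state 'yes' for Character 2, supporting them as a clade.
Character 3 (derived state 'yes') is shared by A and P — a synapomorphy uniting that clade.
Character 4 (derived state 'yes') is shared by N and S — a synapomorphy uniting that clade.
Character 5: derived state 'yes' in D only — an autapomorphy, so it tells us nothing about relationships among taxa.
Character 6 (state 'yes') occurs in A and N but conflicts with the nesting implied by the other characters — most parsimoniously interpreted as homoplasy.
Most parsimonious ingroup topology: (((A,P),D),(N,S)).
The clade {A, P} is supported by Character 3: its derived state 'yes' occurs in exactly those taxa and in no other taxon (including the outgroup).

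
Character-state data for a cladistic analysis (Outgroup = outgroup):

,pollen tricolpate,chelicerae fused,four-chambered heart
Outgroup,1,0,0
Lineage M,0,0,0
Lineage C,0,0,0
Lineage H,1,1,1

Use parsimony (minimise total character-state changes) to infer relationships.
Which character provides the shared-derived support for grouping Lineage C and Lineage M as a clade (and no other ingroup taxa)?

Character polarity is set by the outgroup: the derived state is whichever differs from the outgroup's state, so for pollen tricolpate the derived state is '0', and for the remaining characters it is '1'.
Only Lineage C and Lineage M show the derived state '0' for pollen tricolpate, supporting them as a clade.
chelicerae fused: derived state '1' in Lineage H only — an autapomorphy, so it tells us nothing about relationships among taxa.
four-chambered heart: derived state '1' in Lineage H only — an autapomorphy, so it tells us nothing about relationships among taxa.
Most parsimonious ingroup topology: ((Lineage M,Lineage C),Lineage H).
The clade {Lineage C, Lineage M} is supported by pollen tricolpate: its derived state '0' occurs in exactly those taxa and in no other taxon (including the outgroup).

pollen tricolpate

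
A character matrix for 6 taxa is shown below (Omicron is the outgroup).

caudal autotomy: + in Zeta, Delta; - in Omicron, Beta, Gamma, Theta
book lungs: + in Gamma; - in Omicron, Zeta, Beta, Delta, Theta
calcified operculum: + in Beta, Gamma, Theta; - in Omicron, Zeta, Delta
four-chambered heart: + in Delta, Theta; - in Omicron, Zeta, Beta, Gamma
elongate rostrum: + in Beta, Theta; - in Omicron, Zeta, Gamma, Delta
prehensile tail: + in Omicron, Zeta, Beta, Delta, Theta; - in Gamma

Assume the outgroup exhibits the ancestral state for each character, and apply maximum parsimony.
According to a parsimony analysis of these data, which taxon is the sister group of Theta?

Character polarity is set by the outgroup: the derived state is whichever differs from the outgroup's state, so for prehensile tail the derived state is '-', and for the remaining characters it is '+'.
Only Delta and Zeta show the derived state '+' for caudal autotomy, supporting them as a clade.
book lungs (derived state '+') is unique to Gamma (autapomorphy; uninformative for grouping).
calcified operculum (derived state '+') is shared by Beta, Gamma, and Theta — a synapomorphy uniting that clade.
four-chambered heart groups Delta and Theta, which is incompatible with the clades supported by the remaining characters; treating it as convergent (homoplasy) costs fewer steps than any alternative tree.
elongate rostrum: derived state '+' in Beta and Theta only — synapomorphy for {Beta, Theta}.
prehensile tail: derived state '-' in Gamma only — an autapomorphy, so it tells us nothing about relationships among taxa.
Most parsimonious ingroup topology: ((Zeta,Delta),((Beta,Theta),Gamma)).
Theta and Beta form a cherry on this tree, so they are sister taxa.

Beta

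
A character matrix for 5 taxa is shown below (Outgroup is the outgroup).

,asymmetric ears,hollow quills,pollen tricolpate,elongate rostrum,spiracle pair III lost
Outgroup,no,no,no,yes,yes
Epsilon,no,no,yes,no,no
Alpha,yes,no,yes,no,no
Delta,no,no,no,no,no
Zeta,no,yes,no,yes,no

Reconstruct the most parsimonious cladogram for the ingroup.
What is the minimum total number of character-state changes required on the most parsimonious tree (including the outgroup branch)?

5

Character polarity is set by the outgroup: the derived state is whichever differs from the outgroup's state, so for elongate rostrum, spiracle pair III lost the derived state is 'no', and for the remaining characters it is 'yes'.
asymmetric ears: derived state 'yes' in Alpha only — an autapomorphy, so it tells us nothing about relationships among taxa.
hollow quills (derived state 'yes') is unique to Zeta (autapomorphy; uninformative for grouping).
pollen tricolpate (derived state 'yes') is shared by Alpha and Epsilon — a synapomorphy uniting that clade.
elongate rostrum (derived state 'no') is shared by Alpha, Delta, and Epsilon — a synapomorphy uniting that clade.
spiracle pair III lost (derived state 'no') is shared by all ingroup taxa — unites the whole ingroup.
Most parsimonious ingroup topology: (((Epsilon,Alpha),Delta),Zeta).
Changes per character on this tree: asymmetric ears: 1; hollow quills: 1; pollen tricolpate: 1; elongate rostrum: 1; spiracle pair III lost: 1.
Total = 5.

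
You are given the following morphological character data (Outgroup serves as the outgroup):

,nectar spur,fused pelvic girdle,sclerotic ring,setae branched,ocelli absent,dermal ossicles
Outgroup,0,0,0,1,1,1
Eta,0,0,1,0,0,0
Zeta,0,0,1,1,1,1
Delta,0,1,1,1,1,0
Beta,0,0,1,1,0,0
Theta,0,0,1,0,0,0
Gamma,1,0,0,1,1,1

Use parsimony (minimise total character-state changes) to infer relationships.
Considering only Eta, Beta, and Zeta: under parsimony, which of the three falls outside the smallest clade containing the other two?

Character polarity is set by the outgroup: the derived state is whichever differs from the outgroup's state, so for setae branched, ocelli absent, dermal ossicles the derived state is '0', and for the remaining characters it is '1'.
nectar spur (derived state '1') is unique to Gamma (autapomorphy; uninformative for grouping).
fused pelvic girdle (derived state '1') is unique to Delta (autapomorphy; uninformative for grouping).
sclerotic ring (derived state '1') is shared by Beta, Delta, Eta, Theta, and Zeta — a synapomorphy uniting that clade.
setae branched: derived state '0' in Eta and Theta only — synapomorphy for {Eta, Theta}.
ocelli absent: derived state '0' in Beta, Eta, and Theta only — synapomorphy for {Beta, Eta, Theta}.
dermal ossicles (derived state '0') is shared by Beta, Delta, Eta, and Theta — a synapomorphy uniting that clade.
Most parsimonious ingroup topology: (((((Eta,Theta),Beta),Delta),Zeta),Gamma).
Beta and Eta share a more recent common ancestor with each other than either does with Zeta, so Zeta is the least closely related of the three.

Zeta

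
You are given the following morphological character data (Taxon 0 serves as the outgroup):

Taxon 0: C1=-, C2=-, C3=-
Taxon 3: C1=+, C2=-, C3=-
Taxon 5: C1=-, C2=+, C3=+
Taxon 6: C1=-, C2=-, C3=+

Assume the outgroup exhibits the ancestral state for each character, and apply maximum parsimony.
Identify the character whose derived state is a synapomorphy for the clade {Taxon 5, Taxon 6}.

C3

The outgroup has state '-' for every character, so '+' is the derived state throughout.
C1 (derived state '+') is unique to Taxon 3 (autapomorphy; uninformative for grouping).
C2: derived state '+' in Taxon 5 only — an autapomorphy, so it tells us nothing about relationships among taxa.
C3 (derived state '+') is shared by Taxon 5 and Taxon 6 — a synapomorphy uniting that clade.
Most parsimonious ingroup topology: (Taxon 3,(Taxon 5,Taxon 6)).
The clade {Taxon 5, Taxon 6} is supported by C3: its derived state '+' occurs in exactly those taxa and in no other taxon (including the outgroup).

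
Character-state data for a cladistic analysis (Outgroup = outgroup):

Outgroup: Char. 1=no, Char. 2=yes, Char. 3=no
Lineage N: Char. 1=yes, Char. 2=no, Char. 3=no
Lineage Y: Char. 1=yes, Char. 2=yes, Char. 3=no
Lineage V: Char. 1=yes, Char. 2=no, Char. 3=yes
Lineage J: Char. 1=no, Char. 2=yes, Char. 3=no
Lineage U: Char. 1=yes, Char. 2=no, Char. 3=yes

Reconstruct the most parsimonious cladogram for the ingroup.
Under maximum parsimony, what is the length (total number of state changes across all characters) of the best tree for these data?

Character polarity is set by the outgroup: the derived state is whichever differs from the outgroup's state, so for Char. 2 the derived state is 'no', and for the remaining characters it is 'yes'.
Char. 1 (derived state 'yes') is shared by Lineage N, Lineage U, Lineage V, and Lineage Y — a synapomorphy uniting that clade.
Char. 2 (derived state 'no') is shared by Lineage N, Lineage U, and Lineage V — a synapomorphy uniting that clade.
Char. 3 (derived state 'yes') is shared by Lineage U and Lineage V — a synapomorphy uniting that clade.
Most parsimonious ingroup topology: (((Lineage N,(Lineage V,Lineage U)),Lineage Y),Lineage J).
Changes per character on this tree: Char. 1: 1; Char. 2: 1; Char. 3: 1.
Total = 3.

3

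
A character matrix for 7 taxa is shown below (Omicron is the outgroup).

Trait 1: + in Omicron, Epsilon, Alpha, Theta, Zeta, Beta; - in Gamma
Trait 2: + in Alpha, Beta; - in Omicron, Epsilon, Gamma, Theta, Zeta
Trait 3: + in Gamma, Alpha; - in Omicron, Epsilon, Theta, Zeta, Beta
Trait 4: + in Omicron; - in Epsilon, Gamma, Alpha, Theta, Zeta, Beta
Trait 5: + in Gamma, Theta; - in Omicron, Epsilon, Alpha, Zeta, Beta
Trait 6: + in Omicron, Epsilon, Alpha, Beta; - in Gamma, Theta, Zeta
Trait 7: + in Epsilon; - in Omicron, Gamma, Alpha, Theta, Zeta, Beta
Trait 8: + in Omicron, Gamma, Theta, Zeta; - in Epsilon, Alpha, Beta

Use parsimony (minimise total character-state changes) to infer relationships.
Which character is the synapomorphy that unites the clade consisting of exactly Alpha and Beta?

Character polarity is set by the outgroup: the derived state is whichever differs from the outgroup's state, so for Trait 1, Trait 4, Trait 6, Trait 8 the derived state is '-', and for the remaining characters it is '+'.
Trait 1: derived state '-' in Gamma only — an autapomorphy, so it tells us nothing about relationships among taxa.
Only Alpha and Beta show the derived state '+' for Trait 2, supporting them as a clade.
Trait 3 (state '+') occurs in Alpha and Gamma but conflicts with the nesting implied by the other characters — most parsimoniously interpreted as homoplasy.
Trait 4 (derived state '-') is shared by all ingroup taxa — unites the whole ingroup.
Only Gamma and Theta show the derived state '+' for Trait 5, supporting them as a clade.
Trait 6: derived state '-' in Gamma, Theta, and Zeta only — synapomorphy for {Gamma, Theta, Zeta}.
Trait 7 (derived state '+') is unique to Epsilon (autapomorphy; uninformative for grouping).
Only Alpha, Beta, and Epsilon show the derived state '-' for Trait 8, supporting them as a clade.
Most parsimonious ingroup topology: (((Theta,Gamma),Zeta),(Epsilon,(Alpha,Beta))).
The clade {Alpha, Beta} is supported by Trait 2: its derived state '+' occurs in exactly those taxa and in no other taxon (including the outgroup).

Trait 2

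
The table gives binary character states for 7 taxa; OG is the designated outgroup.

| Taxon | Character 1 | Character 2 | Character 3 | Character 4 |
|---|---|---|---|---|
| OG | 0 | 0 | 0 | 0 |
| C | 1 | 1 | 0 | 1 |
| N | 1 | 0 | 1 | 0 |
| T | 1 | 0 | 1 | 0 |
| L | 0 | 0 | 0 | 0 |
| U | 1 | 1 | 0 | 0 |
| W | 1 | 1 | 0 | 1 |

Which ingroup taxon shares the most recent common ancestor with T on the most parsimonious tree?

N

The outgroup has state '0' for every character, so '1' is the derived state throughout.
Only C, N, T, U, and W show the derived state '1' for Character 1, supporting them as a clade.
Character 2: derived state '1' in C, U, and W only — synapomorphy for {C, U, W}.
Character 3 (derived state '1') is shared by N and T — a synapomorphy uniting that clade.
Character 4: derived state '1' in C and W only — synapomorphy for {C, W}.
Most parsimonious ingroup topology: ((((C,W),U),(N,T)),L).
T and N form a cherry on this tree, so they are sister taxa.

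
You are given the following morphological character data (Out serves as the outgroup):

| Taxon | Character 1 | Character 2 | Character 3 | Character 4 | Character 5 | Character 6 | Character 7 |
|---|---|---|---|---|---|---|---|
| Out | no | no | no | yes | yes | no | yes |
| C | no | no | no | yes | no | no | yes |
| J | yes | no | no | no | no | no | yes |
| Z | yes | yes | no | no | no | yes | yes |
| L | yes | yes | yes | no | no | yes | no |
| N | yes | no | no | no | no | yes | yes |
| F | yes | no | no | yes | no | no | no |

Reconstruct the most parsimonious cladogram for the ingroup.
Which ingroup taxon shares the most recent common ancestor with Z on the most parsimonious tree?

L

Character polarity is set by the outgroup: the derived state is whichever differs from the outgroup's state, so for Character 4, Character 5, Character 7 the derived state is 'no', and for the remaining characters it is 'yes'.
Character 1 (derived state 'yes') is shared by F, J, L, N, and Z — a synapomorphy uniting that clade.
Character 2 (derived state 'yes') is shared by L and Z — a synapomorphy uniting that clade.
Character 3 (derived state 'yes') is unique to L (autapomorphy; uninformative for grouping).
Character 4 (derived state 'no') is shared by J, L, N, and Z — a synapomorphy uniting that clade.
All ingroup taxa share the derived state 'no' for Character 5; it defines the ingroup but does not resolve relationships within it.
Only L, N, and Z show the derived state 'yes' for Character 6, supporting them as a clade.
Character 7 (state 'no') occurs in F and L but conflicts with the nesting implied by the other characters — most parsimoniously interpreted as homoplasy.
Most parsimonious ingroup topology: (((J,((L,Z),N)),F),C).
Z and L form a cherry on this tree, so they are sister taxa.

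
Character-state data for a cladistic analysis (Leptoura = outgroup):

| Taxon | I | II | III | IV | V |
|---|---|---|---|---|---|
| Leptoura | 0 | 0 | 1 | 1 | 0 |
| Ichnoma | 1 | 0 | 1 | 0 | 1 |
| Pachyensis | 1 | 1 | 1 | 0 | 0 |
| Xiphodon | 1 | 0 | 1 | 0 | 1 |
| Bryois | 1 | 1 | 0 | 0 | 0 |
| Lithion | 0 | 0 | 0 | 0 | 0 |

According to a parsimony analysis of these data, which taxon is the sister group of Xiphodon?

Character polarity is set by the outgroup: the derived state is whichever differs from the outgroup's state, so for III, IV the derived state is '0', and for the remaining characters it is '1'.
Only Bryois, Ichnoma, Pachyensis, and Xiphodon show the derived state '1' for I, supporting them as a clade.
Only Bryois and Pachyensis show the derived state '1' for II, supporting them as a clade.
III (state '0') occurs in Bryois and Lithion but conflicts with the nesting implied by the other characters — most parsimoniously interpreted as homoplasy.
All ingroup taxa share the derived state '0' for IV; it defines the ingroup but does not resolve relationships within it.
V (derived state '1') is shared by Ichnoma and Xiphodon — a synapomorphy uniting that clade.
Most parsimonious ingroup topology: (((Ichnoma,Xiphodon),(Pachyensis,Bryois)),Lithion).
Xiphodon and Ichnoma form a cherry on this tree, so they are sister taxa.

Ichnoma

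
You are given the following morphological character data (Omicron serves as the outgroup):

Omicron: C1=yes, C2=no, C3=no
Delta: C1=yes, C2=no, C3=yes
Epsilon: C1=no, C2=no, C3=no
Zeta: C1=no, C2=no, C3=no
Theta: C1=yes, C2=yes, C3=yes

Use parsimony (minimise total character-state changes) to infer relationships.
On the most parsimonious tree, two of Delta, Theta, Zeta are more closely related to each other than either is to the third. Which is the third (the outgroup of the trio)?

Character polarity is set by the outgroup: the derived state is whichever differs from the outgroup's state, so for C1 the derived state is 'no', and for the remaining characters it is 'yes'.
C1 (derived state 'no') is shared by Epsilon and Zeta — a synapomorphy uniting that clade.
C2: derived state 'yes' in Theta only — an autapomorphy, so it tells us nothing about relationships among taxa.
C3 (derived state 'yes') is shared by Delta and Theta — a synapomorphy uniting that clade.
Most parsimonious ingroup topology: ((Theta,Delta),(Epsilon,Zeta)).
Theta and Delta share a more recent common ancestor with each other than either does with Zeta, so Zeta is the least closely related of the three.

Zeta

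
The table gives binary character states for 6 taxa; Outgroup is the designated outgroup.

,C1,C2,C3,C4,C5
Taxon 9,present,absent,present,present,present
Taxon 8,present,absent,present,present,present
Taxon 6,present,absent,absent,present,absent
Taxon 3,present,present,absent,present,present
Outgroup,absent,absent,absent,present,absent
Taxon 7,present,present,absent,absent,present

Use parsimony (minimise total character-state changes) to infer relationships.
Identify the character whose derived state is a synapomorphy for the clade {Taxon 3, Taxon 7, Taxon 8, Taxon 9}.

C5

Character polarity is set by the outgroup: the derived state is whichever differs from the outgroup's state, so for C4 the derived state is 'absent', and for the remaining characters it is 'present'.
All ingroup taxa share the derived state 'present' for C1; it defines the ingroup but does not resolve relationships within it.
C2: derived state 'present' in Taxon 3 and Taxon 7 only — synapomorphy for {Taxon 3, Taxon 7}.
C3: derived state 'present' in Taxon 8 and Taxon 9 only — synapomorphy for {Taxon 8, Taxon 9}.
C4 (derived state 'absent') is unique to Taxon 7 (autapomorphy; uninformative for grouping).
Only Taxon 3, Taxon 7, Taxon 8, and Taxon 9 show the derived state 'present' for C5, supporting them as a clade.
Most parsimonious ingroup topology: (((Taxon 9,Taxon 8),(Taxon 3,Taxon 7)),Taxon 6).
The clade {Taxon 3, Taxon 7, Taxon 8, Taxon 9} is supported by C5: its derived state 'present' occurs in exactly those taxa and in no other taxon (including the outgroup).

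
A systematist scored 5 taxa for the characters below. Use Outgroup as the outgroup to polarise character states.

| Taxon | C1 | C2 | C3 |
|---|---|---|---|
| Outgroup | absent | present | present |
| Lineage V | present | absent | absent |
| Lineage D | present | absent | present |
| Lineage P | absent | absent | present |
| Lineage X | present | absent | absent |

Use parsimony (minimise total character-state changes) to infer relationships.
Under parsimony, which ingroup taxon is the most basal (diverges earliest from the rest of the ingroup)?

Lineage P

Character polarity is set by the outgroup: the derived state is whichever differs from the outgroup's state, so for C2, C3 the derived state is 'absent', and for the remaining characters it is 'present'.
C1: derived state 'present' in Lineage D, Lineage V, and Lineage X only — synapomorphy for {Lineage D, Lineage V, Lineage X}.
All ingroup taxa share the derived state 'absent' for C2; it defines the ingroup but does not resolve relationships within it.
C3: derived state 'absent' in Lineage V and Lineage X only — synapomorphy for {Lineage V, Lineage X}.
Most parsimonious ingroup topology: (((Lineage V,Lineage X),Lineage D),Lineage P).
Lineage P is sister to the clade containing all other ingroup taxa, so it is the earliest-diverging (most basal) ingroup lineage.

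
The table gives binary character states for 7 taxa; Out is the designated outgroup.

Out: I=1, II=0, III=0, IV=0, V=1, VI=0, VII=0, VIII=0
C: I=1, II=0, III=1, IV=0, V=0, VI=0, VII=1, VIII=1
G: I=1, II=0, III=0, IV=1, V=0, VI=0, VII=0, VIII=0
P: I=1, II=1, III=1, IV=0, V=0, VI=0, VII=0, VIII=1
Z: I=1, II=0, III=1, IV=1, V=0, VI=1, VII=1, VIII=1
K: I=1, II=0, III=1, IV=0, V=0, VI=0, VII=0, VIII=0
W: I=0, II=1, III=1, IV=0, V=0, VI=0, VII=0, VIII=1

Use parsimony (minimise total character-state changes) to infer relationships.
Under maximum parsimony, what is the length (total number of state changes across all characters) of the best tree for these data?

Character polarity is set by the outgroup: the derived state is whichever differs from the outgroup's state, so for I, V the derived state is '0', and for the remaining characters it is '1'.
I: derived state '0' in W only — an autapomorphy, so it tells us nothing about relationships among taxa.
II: derived state '1' in P and W only — synapomorphy for {P, W}.
III: derived state '1' in C, K, P, W, and Z only — synapomorphy for {C, K, P, W, Z}.
IV (state '1') occurs in G and Z but conflicts with the nesting implied by the other characters — most parsimoniously interpreted as homoplasy.
All ingroup taxa share the derived state '0' for V; it defines the ingroup but does not resolve relationships within it.
VI: derived state '1' in Z only — an autapomorphy, so it tells us nothing about relationships among taxa.
VII (derived state '1') is shared by C and Z — a synapomorphy uniting that clade.
VIII: derived state '1' in C, P, W, and Z only — synapomorphy for {C, P, W, Z}.
Most parsimonious ingroup topology: ((((C,Z),(P,W)),K),G).
Changes per character on this tree: I: 1; II: 1; III: 1; IV: 2; V: 1; VI: 1; VII: 1; VIII: 1.
Total = 9.

9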